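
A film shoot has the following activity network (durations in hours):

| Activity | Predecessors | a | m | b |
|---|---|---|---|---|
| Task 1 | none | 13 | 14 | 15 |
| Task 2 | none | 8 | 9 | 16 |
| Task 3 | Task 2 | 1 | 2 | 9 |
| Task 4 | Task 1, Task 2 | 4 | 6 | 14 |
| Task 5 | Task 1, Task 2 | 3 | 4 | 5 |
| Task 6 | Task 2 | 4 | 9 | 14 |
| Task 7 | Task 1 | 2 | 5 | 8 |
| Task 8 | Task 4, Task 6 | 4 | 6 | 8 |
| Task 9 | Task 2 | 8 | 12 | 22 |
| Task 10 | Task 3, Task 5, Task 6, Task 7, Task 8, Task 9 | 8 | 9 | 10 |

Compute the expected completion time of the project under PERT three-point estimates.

36 hours

te_Task 1 = (13 + 4·14 + 15)/6 = 84/6 = 14
te_Task 2 = (8 + 4·9 + 16)/6 = 60/6 = 10
te_Task 3 = (1 + 4·2 + 9)/6 = 18/6 = 3
te_Task 4 = (4 + 4·6 + 14)/6 = 42/6 = 7
te_Task 5 = (3 + 4·4 + 5)/6 = 24/6 = 4
te_Task 6 = (4 + 4·9 + 14)/6 = 54/6 = 9
te_Task 7 = (2 + 4·5 + 8)/6 = 30/6 = 5
te_Task 8 = (4 + 4·6 + 8)/6 = 36/6 = 6
te_Task 9 = (8 + 4·12 + 22)/6 = 78/6 = 13
te_Task 10 = (8 + 4·9 + 10)/6 = 54/6 = 9

Forward pass:
ES_Task 1 = 0; EF_Task 1 = 14
ES_Task 2 = 0; EF_Task 2 = 10
ES_Task 3 = 10; EF_Task 3 = 10+3 = 13
ES_Task 4 = max(EF_Task 1=14, EF_Task 2=10) = 14; EF_Task 4 = 14+7 = 21
ES_Task 5 = max(EF_Task 1=14, EF_Task 2=10) = 14; EF_Task 5 = 14+4 = 18
ES_Task 6 = 10; EF_Task 6 = 10+9 = 19
ES_Task 7 = 14; EF_Task 7 = 14+5 = 19
ES_Task 8 = max(EF_Task 4=21, EF_Task 6=19) = 21; EF_Task 8 = 21+6 = 27
ES_Task 9 = 10; EF_Task 9 = 10+13 = 23
ES_Task 10 = max(EF_Task 3=13, EF_Task 5=18, EF_Task 6=19, EF_Task 7=19, EF_Task 8=27, EF_Task 9=23) = 27; EF_Task 10 = 27+9 = 36
Expected project duration μ = 36 hours. Critical path: Task 1 → Task 4 → Task 8 → Task 10.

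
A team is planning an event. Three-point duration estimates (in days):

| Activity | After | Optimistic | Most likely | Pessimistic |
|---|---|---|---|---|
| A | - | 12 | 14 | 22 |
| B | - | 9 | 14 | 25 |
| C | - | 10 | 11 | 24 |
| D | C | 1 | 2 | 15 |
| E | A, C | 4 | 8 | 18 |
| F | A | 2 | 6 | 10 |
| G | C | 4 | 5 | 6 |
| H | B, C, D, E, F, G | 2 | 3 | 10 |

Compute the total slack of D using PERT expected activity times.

7 days

te_A = (12 + 4·14 + 22)/6 = 90/6 = 15
te_B = (9 + 4·14 + 25)/6 = 90/6 = 15
te_C = (10 + 4·11 + 24)/6 = 78/6 = 13
te_D = (1 + 4·2 + 15)/6 = 24/6 = 4
te_E = (4 + 4·8 + 18)/6 = 54/6 = 9
te_F = (2 + 4·6 + 10)/6 = 36/6 = 6
te_G = (4 + 4·5 + 6)/6 = 30/6 = 5
te_H = (2 + 4·3 + 10)/6 = 24/6 = 4

Forward pass:
ES_A = 0; EF_A = 15
ES_B = 0; EF_B = 15
ES_C = 0; EF_C = 13
ES_D = 13; EF_D = 13+4 = 17
ES_E = max(EF_A=15, EF_C=13) = 15; EF_E = 15+9 = 24
ES_F = 15; EF_F = 15+6 = 21
ES_G = 13; EF_G = 13+5 = 18
ES_H = max(EF_B=15, EF_C=13, EF_D=17, EF_E=24, EF_F=21, EF_G=18) = 24; EF_H = 24+4 = 28
Expected project duration μ = 28 days. Critical path: A → E → H.

Backward pass:
LF_H = 28; LS_H = 28−4 = 24
LF_G = LS_H = 24; LS_G = 24−5 = 19
LF_F = LS_H = 24; LS_F = 24−6 = 18
LF_E = LS_H = 24; LS_E = 24−9 = 15
LF_D = LS_H = 24; LS_D = 24−4 = 20
LF_C = min(LS_D=20, LS_E=15, LS_G=19, LS_H=24) = 15; LS_C = 15−13 = 2
LF_B = LS_H = 24; LS_B = 24−15 = 9
LF_A = min(LS_E=15, LS_F=18) = 15; LS_A = 15−15 = 0
Slack_D = LS_D − ES_D = 20 − 13 = 7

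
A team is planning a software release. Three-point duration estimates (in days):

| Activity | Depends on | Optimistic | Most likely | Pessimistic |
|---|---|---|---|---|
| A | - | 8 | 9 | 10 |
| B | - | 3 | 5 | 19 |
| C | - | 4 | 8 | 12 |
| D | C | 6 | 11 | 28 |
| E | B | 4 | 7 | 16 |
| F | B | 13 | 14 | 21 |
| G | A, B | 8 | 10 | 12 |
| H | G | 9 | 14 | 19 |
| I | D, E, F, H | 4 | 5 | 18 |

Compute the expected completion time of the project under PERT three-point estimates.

te_A = (8 + 4·9 + 10)/6 = 54/6 = 9
te_B = (3 + 4·5 + 19)/6 = 42/6 = 7
te_C = (4 + 4·8 + 12)/6 = 48/6 = 8
te_D = (6 + 4·11 + 28)/6 = 78/6 = 13
te_E = (4 + 4·7 + 16)/6 = 48/6 = 8
te_F = (13 + 4·14 + 21)/6 = 90/6 = 15
te_G = (8 + 4·10 + 12)/6 = 60/6 = 10
te_H = (9 + 4·14 + 19)/6 = 84/6 = 14
te_I = (4 + 4·5 + 18)/6 = 42/6 = 7

Forward pass:
ES_A = 0; EF_A = 9
ES_B = 0; EF_B = 7
ES_C = 0; EF_C = 8
ES_D = 8; EF_D = 8+13 = 21
ES_E = 7; EF_E = 7+8 = 15
ES_F = 7; EF_F = 7+15 = 22
ES_G = max(EF_A=9, EF_B=7) = 9; EF_G = 9+10 = 19
ES_H = 19; EF_H = 19+14 = 33
ES_I = max(EF_D=21, EF_E=15, EF_F=22, EF_H=33) = 33; EF_I = 33+7 = 40
Expected project duration μ = 40 days. Critical path: A → G → H → I.

40 days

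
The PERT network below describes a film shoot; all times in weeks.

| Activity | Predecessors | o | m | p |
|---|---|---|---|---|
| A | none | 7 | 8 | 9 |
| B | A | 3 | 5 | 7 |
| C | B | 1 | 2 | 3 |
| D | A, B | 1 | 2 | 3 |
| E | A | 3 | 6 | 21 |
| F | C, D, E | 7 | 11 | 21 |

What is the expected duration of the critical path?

28 weeks

te_A = (7 + 4·8 + 9)/6 = 48/6 = 8
te_B = (3 + 4·5 + 7)/6 = 30/6 = 5
te_C = (1 + 4·2 + 3)/6 = 12/6 = 2
te_D = (1 + 4·2 + 3)/6 = 12/6 = 2
te_E = (3 + 4·6 + 21)/6 = 48/6 = 8
te_F = (7 + 4·11 + 21)/6 = 72/6 = 12

Forward pass:
ES_A = 0; EF_A = 8
ES_B = 8; EF_B = 8+5 = 13
ES_C = 13; EF_C = 13+2 = 15
ES_D = max(EF_A=8, EF_B=13) = 13; EF_D = 13+2 = 15
ES_E = 8; EF_E = 8+8 = 16
ES_F = max(EF_C=15, EF_D=15, EF_E=16) = 16; EF_F = 16+12 = 28
Expected project duration μ = 28 weeks. Critical path: A → E → F.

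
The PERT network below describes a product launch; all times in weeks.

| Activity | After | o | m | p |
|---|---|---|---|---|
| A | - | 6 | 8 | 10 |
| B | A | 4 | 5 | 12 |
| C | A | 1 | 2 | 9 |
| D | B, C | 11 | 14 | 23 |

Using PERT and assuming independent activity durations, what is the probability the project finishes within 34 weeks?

te_A = (6 + 4·8 + 10)/6 = 48/6 = 8; σ²_A = ((10−6)/6)² = 0.444
te_B = (4 + 4·5 + 12)/6 = 36/6 = 6; σ²_B = ((12−4)/6)² = 1.778
te_C = (1 + 4·2 + 9)/6 = 18/6 = 3; σ²_C = ((9−1)/6)² = 1.778
te_D = (11 + 4·14 + 23)/6 = 90/6 = 15; σ²_D = ((23−11)/6)² = 4.000

Forward pass:
ES_A = 0; EF_A = 8
ES_B = 8; EF_B = 8+6 = 14
ES_C = 8; EF_C = 8+3 = 11
ES_D = max(EF_B=14, EF_C=11) = 14; EF_D = 14+15 = 29
Expected project duration μ = 29 weeks. Critical path: A → B → D.

Variance along critical path = 0.444 + 1.778 + 4.000 = 6.222; σ = √6.222 = 2.494 weeks.
Z = (34 − 29) / 2.494 = 2.004
P(T ≤ 34) = Φ(2.004) ≈ 0.977

0.977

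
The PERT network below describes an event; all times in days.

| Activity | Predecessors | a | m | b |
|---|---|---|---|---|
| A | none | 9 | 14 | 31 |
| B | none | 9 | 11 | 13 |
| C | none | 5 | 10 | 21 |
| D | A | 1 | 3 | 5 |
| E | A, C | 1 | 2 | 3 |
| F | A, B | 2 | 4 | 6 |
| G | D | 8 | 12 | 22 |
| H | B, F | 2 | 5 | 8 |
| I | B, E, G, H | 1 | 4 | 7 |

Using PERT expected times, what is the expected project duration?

36 days

te_A = (9 + 4·14 + 31)/6 = 96/6 = 16
te_B = (9 + 4·11 + 13)/6 = 66/6 = 11
te_C = (5 + 4·10 + 21)/6 = 66/6 = 11
te_D = (1 + 4·3 + 5)/6 = 18/6 = 3
te_E = (1 + 4·2 + 3)/6 = 12/6 = 2
te_F = (2 + 4·4 + 6)/6 = 24/6 = 4
te_G = (8 + 4·12 + 22)/6 = 78/6 = 13
te_H = (2 + 4·5 + 8)/6 = 30/6 = 5
te_I = (1 + 4·4 + 7)/6 = 24/6 = 4

Forward pass:
ES_A = 0; EF_A = 16
ES_B = 0; EF_B = 11
ES_C = 0; EF_C = 11
ES_D = 16; EF_D = 16+3 = 19
ES_E = max(EF_A=16, EF_C=11) = 16; EF_E = 16+2 = 18
ES_F = max(EF_A=16, EF_B=11) = 16; EF_F = 16+4 = 20
ES_G = 19; EF_G = 19+13 = 32
ES_H = max(EF_B=11, EF_F=20) = 20; EF_H = 20+5 = 25
ES_I = max(EF_B=11, EF_E=18, EF_G=32, EF_H=25) = 32; EF_I = 32+4 = 36
Expected project duration μ = 36 days. Critical path: A → D → G → I.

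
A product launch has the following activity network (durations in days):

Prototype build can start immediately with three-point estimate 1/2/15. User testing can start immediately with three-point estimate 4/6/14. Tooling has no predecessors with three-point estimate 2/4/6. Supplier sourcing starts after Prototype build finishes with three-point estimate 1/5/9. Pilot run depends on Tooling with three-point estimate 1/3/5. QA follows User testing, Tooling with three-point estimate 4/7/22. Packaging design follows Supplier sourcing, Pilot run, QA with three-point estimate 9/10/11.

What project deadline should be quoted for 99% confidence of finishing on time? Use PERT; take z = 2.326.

te_Prototype build = (1 + 4·2 + 15)/6 = 24/6 = 4; σ²_Prototype build = ((15−1)/6)² = 5.444
te_User testing = (4 + 4·6 + 14)/6 = 42/6 = 7; σ²_User testing = ((14−4)/6)² = 2.778
te_Tooling = (2 + 4·4 + 6)/6 = 24/6 = 4; σ²_Tooling = ((6−2)/6)² = 0.444
te_Supplier sourcing = (1 + 4·5 + 9)/6 = 30/6 = 5; σ²_Supplier sourcing = ((9−1)/6)² = 1.778
te_Pilot run = (1 + 4·3 + 5)/6 = 18/6 = 3; σ²_Pilot run = ((5−1)/6)² = 0.444
te_QA = (4 + 4·7 + 22)/6 = 54/6 = 9; σ²_QA = ((22−4)/6)² = 9.000
te_Packaging design = (9 + 4·10 + 11)/6 = 60/6 = 10; σ²_Packaging design = ((11−9)/6)² = 0.111

Forward pass:
ES_Prototype build = 0; EF_Prototype build = 4
ES_User testing = 0; EF_User testing = 7
ES_Tooling = 0; EF_Tooling = 4
ES_Supplier sourcing = 4; EF_Supplier sourcing = 4+5 = 9
ES_Pilot run = 4; EF_Pilot run = 4+3 = 7
ES_QA = max(EF_User testing=7, EF_Tooling=4) = 7; EF_QA = 7+9 = 16
ES_Packaging design = max(EF_Supplier sourcing=9, EF_Pilot run=7, EF_QA=16) = 16; EF_Packaging design = 16+10 = 26
Expected project duration μ = 26 days. Critical path: User testing → QA → Packaging design.

Variance along critical path = 2.778 + 9.000 + 0.111 = 11.889; σ = 3.448 days.
D = μ + z·σ = 26 + 2.326·3.448 = 34.0 days

34.0 days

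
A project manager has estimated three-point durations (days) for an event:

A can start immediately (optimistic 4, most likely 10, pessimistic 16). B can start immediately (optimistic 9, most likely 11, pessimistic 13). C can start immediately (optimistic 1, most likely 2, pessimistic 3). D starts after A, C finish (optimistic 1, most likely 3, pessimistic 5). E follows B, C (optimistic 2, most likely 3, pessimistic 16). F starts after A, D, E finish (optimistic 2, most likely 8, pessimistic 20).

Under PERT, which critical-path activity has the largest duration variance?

te_A = (4 + 4·10 + 16)/6 = 60/6 = 10; σ²_A = ((16−4)/6)² = 4.000
te_B = (9 + 4·11 + 13)/6 = 66/6 = 11; σ²_B = ((13−9)/6)² = 0.444
te_C = (1 + 4·2 + 3)/6 = 12/6 = 2; σ²_C = ((3−1)/6)² = 0.111
te_D = (1 + 4·3 + 5)/6 = 18/6 = 3; σ²_D = ((5−1)/6)² = 0.444
te_E = (2 + 4·3 + 16)/6 = 30/6 = 5; σ²_E = ((16−2)/6)² = 5.444
te_F = (2 + 4·8 + 20)/6 = 54/6 = 9; σ²_F = ((20−2)/6)² = 9.000

Forward pass:
ES_A = 0; EF_A = 10
ES_B = 0; EF_B = 11
ES_C = 0; EF_C = 2
ES_D = max(EF_A=10, EF_C=2) = 10; EF_D = 10+3 = 13
ES_E = max(EF_B=11, EF_C=2) = 11; EF_E = 11+5 = 16
ES_F = max(EF_A=10, EF_D=13, EF_E=16) = 16; EF_F = 16+9 = 25
Expected project duration μ = 25 days. Critical path: B → E → F.

Variances on critical path: σ²_B=0.444, σ²_E=5.444, σ²_F=9.000.
Largest is σ²_F = 9.000.

F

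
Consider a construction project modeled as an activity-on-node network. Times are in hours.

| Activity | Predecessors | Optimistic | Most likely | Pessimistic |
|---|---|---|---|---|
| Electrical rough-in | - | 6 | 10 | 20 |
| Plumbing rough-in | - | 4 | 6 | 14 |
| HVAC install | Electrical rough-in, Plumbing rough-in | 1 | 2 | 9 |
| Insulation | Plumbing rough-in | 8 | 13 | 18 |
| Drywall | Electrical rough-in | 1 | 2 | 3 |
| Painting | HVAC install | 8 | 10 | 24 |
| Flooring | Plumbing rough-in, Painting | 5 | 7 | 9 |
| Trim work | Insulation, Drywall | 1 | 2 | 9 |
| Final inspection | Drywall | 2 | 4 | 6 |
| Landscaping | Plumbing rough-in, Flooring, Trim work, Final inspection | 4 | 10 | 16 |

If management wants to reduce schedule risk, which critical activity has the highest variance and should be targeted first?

Painting

te_Electrical rough-in = (6 + 4·10 + 20)/6 = 66/6 = 11; σ²_Electrical rough-in = ((20−6)/6)² = 5.444
te_Plumbing rough-in = (4 + 4·6 + 14)/6 = 42/6 = 7; σ²_Plumbing rough-in = ((14−4)/6)² = 2.778
te_HVAC install = (1 + 4·2 + 9)/6 = 18/6 = 3; σ²_HVAC install = ((9−1)/6)² = 1.778
te_Insulation = (8 + 4·13 + 18)/6 = 78/6 = 13; σ²_Insulation = ((18−8)/6)² = 2.778
te_Drywall = (1 + 4·2 + 3)/6 = 12/6 = 2; σ²_Drywall = ((3−1)/6)² = 0.111
te_Painting = (8 + 4·10 + 24)/6 = 72/6 = 12; σ²_Painting = ((24−8)/6)² = 7.111
te_Flooring = (5 + 4·7 + 9)/6 = 42/6 = 7; σ²_Flooring = ((9−5)/6)² = 0.444
te_Trim work = (1 + 4·2 + 9)/6 = 18/6 = 3; σ²_Trim work = ((9−1)/6)² = 1.778
te_Final inspection = (2 + 4·4 + 6)/6 = 24/6 = 4; σ²_Final inspection = ((6−2)/6)² = 0.444
te_Landscaping = (4 + 4·10 + 16)/6 = 60/6 = 10; σ²_Landscaping = ((16−4)/6)² = 4.000

Forward pass:
ES_Electrical rough-in = 0; EF_Electrical rough-in = 11
ES_Plumbing rough-in = 0; EF_Plumbing rough-in = 7
ES_HVAC install = max(EF_Electrical rough-in=11, EF_Plumbing rough-in=7) = 11; EF_HVAC install = 11+3 = 14
ES_Insulation = 7; EF_Insulation = 7+13 = 20
ES_Drywall = 11; EF_Drywall = 11+2 = 13
ES_Painting = 14; EF_Painting = 14+12 = 26
ES_Flooring = max(EF_Plumbing rough-in=7, EF_Painting=26) = 26; EF_Flooring = 26+7 = 33
ES_Trim work = max(EF_Insulation=20, EF_Drywall=13) = 20; EF_Trim work = 20+3 = 23
ES_Final inspection = 13; EF_Final inspection = 13+4 = 17
ES_Landscaping = max(EF_Plumbing rough-in=7, EF_Flooring=33, EF_Trim work=23, EF_Final inspection=17) = 33; EF_Landscaping = 33+10 = 43
Expected project duration μ = 43 hours. Critical path: Electrical rough-in → HVAC install → Painting → Flooring → Landscaping.

Variances on critical path: σ²_Electrical rough-in=5.444, σ²_HVAC install=1.778, σ²_Painting=7.111, σ²_Flooring=0.444, σ²_Landscaping=4.000.
Largest is σ²_Painting = 7.111.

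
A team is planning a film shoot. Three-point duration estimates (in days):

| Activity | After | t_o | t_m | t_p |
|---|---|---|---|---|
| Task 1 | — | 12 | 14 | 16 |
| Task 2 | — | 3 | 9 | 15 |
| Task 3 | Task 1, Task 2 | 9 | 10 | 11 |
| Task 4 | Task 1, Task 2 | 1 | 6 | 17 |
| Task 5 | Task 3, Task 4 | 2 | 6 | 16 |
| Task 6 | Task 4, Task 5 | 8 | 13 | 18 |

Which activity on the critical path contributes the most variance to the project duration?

Task 5

te_Task 1 = (12 + 4·14 + 16)/6 = 84/6 = 14; σ²_Task 1 = ((16−12)/6)² = 0.444
te_Task 2 = (3 + 4·9 + 15)/6 = 54/6 = 9; σ²_Task 2 = ((15−3)/6)² = 4.000
te_Task 3 = (9 + 4·10 + 11)/6 = 60/6 = 10; σ²_Task 3 = ((11−9)/6)² = 0.111
te_Task 4 = (1 + 4·6 + 17)/6 = 42/6 = 7; σ²_Task 4 = ((17−1)/6)² = 7.111
te_Task 5 = (2 + 4·6 + 16)/6 = 42/6 = 7; σ²_Task 5 = ((16−2)/6)² = 5.444
te_Task 6 = (8 + 4·13 + 18)/6 = 78/6 = 13; σ²_Task 6 = ((18−8)/6)² = 2.778

Forward pass:
ES_Task 1 = 0; EF_Task 1 = 14
ES_Task 2 = 0; EF_Task 2 = 9
ES_Task 3 = max(EF_Task 1=14, EF_Task 2=9) = 14; EF_Task 3 = 14+10 = 24
ES_Task 4 = max(EF_Task 1=14, EF_Task 2=9) = 14; EF_Task 4 = 14+7 = 21
ES_Task 5 = max(EF_Task 3=24, EF_Task 4=21) = 24; EF_Task 5 = 24+7 = 31
ES_Task 6 = max(EF_Task 4=21, EF_Task 5=31) = 31; EF_Task 6 = 31+13 = 44
Expected project duration μ = 44 days. Critical path: Task 1 → Task 3 → Task 5 → Task 6.

Variances on critical path: σ²_Task 1=0.444, σ²_Task 3=0.111, σ²_Task 5=5.444, σ²_Task 6=2.778.
Largest is σ²_Task 5 = 5.444.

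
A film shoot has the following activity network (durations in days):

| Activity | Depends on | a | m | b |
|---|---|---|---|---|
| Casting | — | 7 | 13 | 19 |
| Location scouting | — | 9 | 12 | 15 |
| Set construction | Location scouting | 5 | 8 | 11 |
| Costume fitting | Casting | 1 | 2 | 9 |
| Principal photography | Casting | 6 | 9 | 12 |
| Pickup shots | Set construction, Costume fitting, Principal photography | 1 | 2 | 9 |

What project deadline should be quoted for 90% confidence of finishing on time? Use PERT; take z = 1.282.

te_Casting = (7 + 4·13 + 19)/6 = 78/6 = 13; σ²_Casting = ((19−7)/6)² = 4.000
te_Location scouting = (9 + 4·12 + 15)/6 = 72/6 = 12; σ²_Location scouting = ((15−9)/6)² = 1.000
te_Set construction = (5 + 4·8 + 11)/6 = 48/6 = 8; σ²_Set construction = ((11−5)/6)² = 1.000
te_Costume fitting = (1 + 4·2 + 9)/6 = 18/6 = 3; σ²_Costume fitting = ((9−1)/6)² = 1.778
te_Principal photography = (6 + 4·9 + 12)/6 = 54/6 = 9; σ²_Principal photography = ((12−6)/6)² = 1.000
te_Pickup shots = (1 + 4·2 + 9)/6 = 18/6 = 3; σ²_Pickup shots = ((9−1)/6)² = 1.778

Forward pass:
ES_Casting = 0; EF_Casting = 13
ES_Location scouting = 0; EF_Location scouting = 12
ES_Set construction = 12; EF_Set construction = 12+8 = 20
ES_Costume fitting = 13; EF_Costume fitting = 13+3 = 16
ES_Principal photography = 13; EF_Principal photography = 13+9 = 22
ES_Pickup shots = max(EF_Set construction=20, EF_Costume fitting=16, EF_Principal photography=22) = 22; EF_Pickup shots = 22+3 = 25
Expected project duration μ = 25 days. Critical path: Casting → Principal photography → Pickup shots.

Variance along critical path = 4.000 + 1.000 + 1.778 = 6.778; σ = 2.603 days.
D = μ + z·σ = 25 + 1.282·2.603 = 28.3 days

28.3 days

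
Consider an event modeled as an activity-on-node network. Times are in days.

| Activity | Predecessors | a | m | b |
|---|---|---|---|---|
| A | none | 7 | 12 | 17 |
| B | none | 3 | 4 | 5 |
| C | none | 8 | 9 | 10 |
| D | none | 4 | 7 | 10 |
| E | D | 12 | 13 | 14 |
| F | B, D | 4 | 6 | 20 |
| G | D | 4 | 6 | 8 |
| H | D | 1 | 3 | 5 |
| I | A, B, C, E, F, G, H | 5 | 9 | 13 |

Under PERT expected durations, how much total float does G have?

te_A = (7 + 4·12 + 17)/6 = 72/6 = 12
te_B = (3 + 4·4 + 5)/6 = 24/6 = 4
te_C = (8 + 4·9 + 10)/6 = 54/6 = 9
te_D = (4 + 4·7 + 10)/6 = 42/6 = 7
te_E = (12 + 4·13 + 14)/6 = 78/6 = 13
te_F = (4 + 4·6 + 20)/6 = 48/6 = 8
te_G = (4 + 4·6 + 8)/6 = 36/6 = 6
te_H = (1 + 4·3 + 5)/6 = 18/6 = 3
te_I = (5 + 4·9 + 13)/6 = 54/6 = 9

Forward pass:
ES_A = 0; EF_A = 12
ES_B = 0; EF_B = 4
ES_C = 0; EF_C = 9
ES_D = 0; EF_D = 7
ES_E = 7; EF_E = 7+13 = 20
ES_F = max(EF_B=4, EF_D=7) = 7; EF_F = 7+8 = 15
ES_G = 7; EF_G = 7+6 = 13
ES_H = 7; EF_H = 7+3 = 10
ES_I = max(EF_A=12, EF_B=4, EF_C=9, EF_E=20, EF_F=15, EF_G=13, EF_H=10) = 20; EF_I = 20+9 = 29
Expected project duration μ = 29 days. Critical path: D → E → I.

Backward pass:
LF_I = 29; LS_I = 29−9 = 20
LF_H = LS_I = 20; LS_H = 20−3 = 17
LF_G = LS_I = 20; LS_G = 20−6 = 14
LF_F = LS_I = 20; LS_F = 20−8 = 12
LF_E = LS_I = 20; LS_E = 20−13 = 7
LF_D = min(LS_E=7, LS_F=12, LS_G=14, LS_H=17) = 7; LS_D = 7−7 = 0
LF_C = LS_I = 20; LS_C = 20−9 = 11
LF_B = min(LS_F=12, LS_I=20) = 12; LS_B = 12−4 = 8
LF_A = LS_I = 20; LS_A = 20−12 = 8
Slack_G = LS_G − ES_G = 14 − 7 = 7

7 days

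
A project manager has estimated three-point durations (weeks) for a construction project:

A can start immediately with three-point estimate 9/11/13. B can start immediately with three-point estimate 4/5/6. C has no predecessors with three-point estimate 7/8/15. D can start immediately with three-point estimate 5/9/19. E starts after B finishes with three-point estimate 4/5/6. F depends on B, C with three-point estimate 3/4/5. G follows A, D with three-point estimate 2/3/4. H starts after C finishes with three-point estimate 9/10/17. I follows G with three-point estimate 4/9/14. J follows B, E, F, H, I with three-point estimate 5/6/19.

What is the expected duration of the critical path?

te_A = (9 + 4·11 + 13)/6 = 66/6 = 11
te_B = (4 + 4·5 + 6)/6 = 30/6 = 5
te_C = (7 + 4·8 + 15)/6 = 54/6 = 9
te_D = (5 + 4·9 + 19)/6 = 60/6 = 10
te_E = (4 + 4·5 + 6)/6 = 30/6 = 5
te_F = (3 + 4·4 + 5)/6 = 24/6 = 4
te_G = (2 + 4·3 + 4)/6 = 18/6 = 3
te_H = (9 + 4·10 + 17)/6 = 66/6 = 11
te_I = (4 + 4·9 + 14)/6 = 54/6 = 9
te_J = (5 + 4·6 + 19)/6 = 48/6 = 8

Forward pass:
ES_A = 0; EF_A = 11
ES_B = 0; EF_B = 5
ES_C = 0; EF_C = 9
ES_D = 0; EF_D = 10
ES_E = 5; EF_E = 5+5 = 10
ES_F = max(EF_B=5, EF_C=9) = 9; EF_F = 9+4 = 13
ES_G = max(EF_A=11, EF_D=10) = 11; EF_G = 11+3 = 14
ES_H = 9; EF_H = 9+11 = 20
ES_I = 14; EF_I = 14+9 = 23
ES_J = max(EF_B=5, EF_E=10, EF_F=13, EF_H=20, EF_I=23) = 23; EF_J = 23+8 = 31
Expected project duration μ = 31 weeks. Critical path: A → G → I → J.

31 weeks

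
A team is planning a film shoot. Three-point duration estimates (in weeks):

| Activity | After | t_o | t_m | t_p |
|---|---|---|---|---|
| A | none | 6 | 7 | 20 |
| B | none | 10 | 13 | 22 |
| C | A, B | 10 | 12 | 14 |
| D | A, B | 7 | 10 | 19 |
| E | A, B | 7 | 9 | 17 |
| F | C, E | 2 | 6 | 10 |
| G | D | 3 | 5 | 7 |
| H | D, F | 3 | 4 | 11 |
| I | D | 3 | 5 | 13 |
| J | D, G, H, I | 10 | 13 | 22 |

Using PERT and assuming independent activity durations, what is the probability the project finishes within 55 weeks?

0.876

te_A = (6 + 4·7 + 20)/6 = 54/6 = 9; σ²_A = ((20−6)/6)² = 5.444
te_B = (10 + 4·13 + 22)/6 = 84/6 = 14; σ²_B = ((22−10)/6)² = 4.000
te_C = (10 + 4·12 + 14)/6 = 72/6 = 12; σ²_C = ((14−10)/6)² = 0.444
te_D = (7 + 4·10 + 19)/6 = 66/6 = 11; σ²_D = ((19−7)/6)² = 4.000
te_E = (7 + 4·9 + 17)/6 = 60/6 = 10; σ²_E = ((17−7)/6)² = 2.778
te_F = (2 + 4·6 + 10)/6 = 36/6 = 6; σ²_F = ((10−2)/6)² = 1.778
te_G = (3 + 4·5 + 7)/6 = 30/6 = 5; σ²_G = ((7−3)/6)² = 0.444
te_H = (3 + 4·4 + 11)/6 = 30/6 = 5; σ²_H = ((11−3)/6)² = 1.778
te_I = (3 + 4·5 + 13)/6 = 36/6 = 6; σ²_I = ((13−3)/6)² = 2.778
te_J = (10 + 4·13 + 22)/6 = 84/6 = 14; σ²_J = ((22−10)/6)² = 4.000

Forward pass:
ES_A = 0; EF_A = 9
ES_B = 0; EF_B = 14
ES_C = max(EF_A=9, EF_B=14) = 14; EF_C = 14+12 = 26
ES_D = max(EF_A=9, EF_B=14) = 14; EF_D = 14+11 = 25
ES_E = max(EF_A=9, EF_B=14) = 14; EF_E = 14+10 = 24
ES_F = max(EF_C=26, EF_E=24) = 26; EF_F = 26+6 = 32
ES_G = 25; EF_G = 25+5 = 30
ES_H = max(EF_D=25, EF_F=32) = 32; EF_H = 32+5 = 37
ES_I = 25; EF_I = 25+6 = 31
ES_J = max(EF_D=25, EF_G=30, EF_H=37, EF_I=31) = 37; EF_J = 37+14 = 51
Expected project duration μ = 51 weeks. Critical path: B → C → F → H → J.

Variance along critical path = 4.000 + 0.444 + 1.778 + 1.778 + 4.000 = 12.000; σ = √12.000 = 3.464 weeks.
Z = (55 − 51) / 3.464 = 1.155
P(T ≤ 55) = Φ(1.155) ≈ 0.876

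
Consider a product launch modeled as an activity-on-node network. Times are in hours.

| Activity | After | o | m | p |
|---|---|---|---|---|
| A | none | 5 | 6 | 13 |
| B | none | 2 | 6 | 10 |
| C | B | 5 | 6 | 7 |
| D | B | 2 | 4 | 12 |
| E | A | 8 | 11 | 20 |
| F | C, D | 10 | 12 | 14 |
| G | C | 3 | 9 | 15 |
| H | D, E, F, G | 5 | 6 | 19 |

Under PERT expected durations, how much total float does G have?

te_A = (5 + 4·6 + 13)/6 = 42/6 = 7
te_B = (2 + 4·6 + 10)/6 = 36/6 = 6
te_C = (5 + 4·6 + 7)/6 = 36/6 = 6
te_D = (2 + 4·4 + 12)/6 = 30/6 = 5
te_E = (8 + 4·11 + 20)/6 = 72/6 = 12
te_F = (10 + 4·12 + 14)/6 = 72/6 = 12
te_G = (3 + 4·9 + 15)/6 = 54/6 = 9
te_H = (5 + 4·6 + 19)/6 = 48/6 = 8

Forward pass:
ES_A = 0; EF_A = 7
ES_B = 0; EF_B = 6
ES_C = 6; EF_C = 6+6 = 12
ES_D = 6; EF_D = 6+5 = 11
ES_E = 7; EF_E = 7+12 = 19
ES_F = max(EF_C=12, EF_D=11) = 12; EF_F = 12+12 = 24
ES_G = 12; EF_G = 12+9 = 21
ES_H = max(EF_D=11, EF_E=19, EF_F=24, EF_G=21) = 24; EF_H = 24+8 = 32
Expected project duration μ = 32 hours. Critical path: B → C → F → H.

Backward pass:
LF_H = 32; LS_H = 32−8 = 24
LF_G = LS_H = 24; LS_G = 24−9 = 15
LF_F = LS_H = 24; LS_F = 24−12 = 12
LF_E = LS_H = 24; LS_E = 24−12 = 12
LF_D = min(LS_F=12, LS_H=24) = 12; LS_D = 12−5 = 7
LF_C = min(LS_F=12, LS_G=15) = 12; LS_C = 12−6 = 6
LF_B = min(LS_C=6, LS_D=7) = 6; LS_B = 6−6 = 0
LF_A = LS_E = 12; LS_A = 12−7 = 5
Slack_G = LS_G − ES_G = 15 − 12 = 3

3 hours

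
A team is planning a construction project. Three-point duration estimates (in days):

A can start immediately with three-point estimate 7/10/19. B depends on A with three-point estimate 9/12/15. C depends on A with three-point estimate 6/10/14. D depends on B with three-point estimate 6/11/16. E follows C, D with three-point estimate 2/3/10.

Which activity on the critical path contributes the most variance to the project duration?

te_A = (7 + 4·10 + 19)/6 = 66/6 = 11; σ²_A = ((19−7)/6)² = 4.000
te_B = (9 + 4·12 + 15)/6 = 72/6 = 12; σ²_B = ((15−9)/6)² = 1.000
te_C = (6 + 4·10 + 14)/6 = 60/6 = 10; σ²_C = ((14−6)/6)² = 1.778
te_D = (6 + 4·11 + 16)/6 = 66/6 = 11; σ²_D = ((16−6)/6)² = 2.778
te_E = (2 + 4·3 + 10)/6 = 24/6 = 4; σ²_E = ((10−2)/6)² = 1.778

Forward pass:
ES_A = 0; EF_A = 11
ES_B = 11; EF_B = 11+12 = 23
ES_C = 11; EF_C = 11+10 = 21
ES_D = 23; EF_D = 23+11 = 34
ES_E = max(EF_C=21, EF_D=34) = 34; EF_E = 34+4 = 38
Expected project duration μ = 38 days. Critical path: A → B → D → E.

Variances on critical path: σ²_A=4.000, σ²_B=1.000, σ²_D=2.778, σ²_E=1.778.
Largest is σ²_A = 4.000.

A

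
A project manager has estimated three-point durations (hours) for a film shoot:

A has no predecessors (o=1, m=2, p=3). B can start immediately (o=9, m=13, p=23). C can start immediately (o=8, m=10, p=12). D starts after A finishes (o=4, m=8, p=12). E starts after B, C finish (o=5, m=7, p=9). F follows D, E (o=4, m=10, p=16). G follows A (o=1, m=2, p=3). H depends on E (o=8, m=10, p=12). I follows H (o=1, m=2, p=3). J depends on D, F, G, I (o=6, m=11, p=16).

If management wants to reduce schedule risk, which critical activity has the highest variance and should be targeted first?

te_A = (1 + 4·2 + 3)/6 = 12/6 = 2; σ²_A = ((3−1)/6)² = 0.111
te_B = (9 + 4·13 + 23)/6 = 84/6 = 14; σ²_B = ((23−9)/6)² = 5.444
te_C = (8 + 4·10 + 12)/6 = 60/6 = 10; σ²_C = ((12−8)/6)² = 0.444
te_D = (4 + 4·8 + 12)/6 = 48/6 = 8; σ²_D = ((12−4)/6)² = 1.778
te_E = (5 + 4·7 + 9)/6 = 42/6 = 7; σ²_E = ((9−5)/6)² = 0.444
te_F = (4 + 4·10 + 16)/6 = 60/6 = 10; σ²_F = ((16−4)/6)² = 4.000
te_G = (1 + 4·2 + 3)/6 = 12/6 = 2; σ²_G = ((3−1)/6)² = 0.111
te_H = (8 + 4·10 + 12)/6 = 60/6 = 10; σ²_H = ((12−8)/6)² = 0.444
te_I = (1 + 4·2 + 3)/6 = 12/6 = 2; σ²_I = ((3−1)/6)² = 0.111
te_J = (6 + 4·11 + 16)/6 = 66/6 = 11; σ²_J = ((16−6)/6)² = 2.778

Forward pass:
ES_A = 0; EF_A = 2
ES_B = 0; EF_B = 14
ES_C = 0; EF_C = 10
ES_D = 2; EF_D = 2+8 = 10
ES_E = max(EF_B=14, EF_C=10) = 14; EF_E = 14+7 = 21
ES_F = max(EF_D=10, EF_E=21) = 21; EF_F = 21+10 = 31
ES_G = 2; EF_G = 2+2 = 4
ES_H = 21; EF_H = 21+10 = 31
ES_I = 31; EF_I = 31+2 = 33
ES_J = max(EF_D=10, EF_F=31, EF_G=4, EF_I=33) = 33; EF_J = 33+11 = 44
Expected project duration μ = 44 hours. Critical path: B → E → H → I → J.

Variances on critical path: σ²_B=5.444, σ²_E=0.444, σ²_H=0.444, σ²_I=0.111, σ²_J=2.778.
Largest is σ²_B = 5.444.

B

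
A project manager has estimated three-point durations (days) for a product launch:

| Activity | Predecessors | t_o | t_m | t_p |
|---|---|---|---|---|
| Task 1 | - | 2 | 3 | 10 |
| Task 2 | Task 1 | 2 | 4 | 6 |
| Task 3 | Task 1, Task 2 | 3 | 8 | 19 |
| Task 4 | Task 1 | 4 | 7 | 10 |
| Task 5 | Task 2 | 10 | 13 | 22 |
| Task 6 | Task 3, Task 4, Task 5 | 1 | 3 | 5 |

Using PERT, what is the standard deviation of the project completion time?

2.58 days

te_Task 1 = (2 + 4·3 + 10)/6 = 24/6 = 4; σ²_Task 1 = ((10−2)/6)² = 1.778
te_Task 2 = (2 + 4·4 + 6)/6 = 24/6 = 4; σ²_Task 2 = ((6−2)/6)² = 0.444
te_Task 3 = (3 + 4·8 + 19)/6 = 54/6 = 9; σ²_Task 3 = ((19−3)/6)² = 7.111
te_Task 4 = (4 + 4·7 + 10)/6 = 42/6 = 7; σ²_Task 4 = ((10−4)/6)² = 1.000
te_Task 5 = (10 + 4·13 + 22)/6 = 84/6 = 14; σ²_Task 5 = ((22−10)/6)² = 4.000
te_Task 6 = (1 + 4·3 + 5)/6 = 18/6 = 3; σ²_Task 6 = ((5−1)/6)² = 0.444

Forward pass:
ES_Task 1 = 0; EF_Task 1 = 4
ES_Task 2 = 4; EF_Task 2 = 4+4 = 8
ES_Task 3 = max(EF_Task 1=4, EF_Task 2=8) = 8; EF_Task 3 = 8+9 = 17
ES_Task 4 = 4; EF_Task 4 = 4+7 = 11
ES_Task 5 = 8; EF_Task 5 = 8+14 = 22
ES_Task 6 = max(EF_Task 3=17, EF_Task 4=11, EF_Task 5=22) = 22; EF_Task 6 = 22+3 = 25
Expected project duration μ = 25 days. Critical path: Task 1 → Task 2 → Task 5 → Task 6.

Variance along critical path = 1.778 + 0.444 + 4.000 + 0.444 = 6.667
σ = √6.667 = 2.582 days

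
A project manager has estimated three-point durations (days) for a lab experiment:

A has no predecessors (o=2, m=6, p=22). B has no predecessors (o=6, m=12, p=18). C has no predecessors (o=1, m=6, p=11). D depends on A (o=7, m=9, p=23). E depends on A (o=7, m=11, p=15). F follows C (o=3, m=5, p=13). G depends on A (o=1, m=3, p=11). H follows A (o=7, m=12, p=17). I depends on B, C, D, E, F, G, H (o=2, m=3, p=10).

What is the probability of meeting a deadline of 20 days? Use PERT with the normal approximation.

te_A = (2 + 4·6 + 22)/6 = 48/6 = 8; σ²_A = ((22−2)/6)² = 11.111
te_B = (6 + 4·12 + 18)/6 = 72/6 = 12; σ²_B = ((18−6)/6)² = 4.000
te_C = (1 + 4·6 + 11)/6 = 36/6 = 6; σ²_C = ((11−1)/6)² = 2.778
te_D = (7 + 4·9 + 23)/6 = 66/6 = 11; σ²_D = ((23−7)/6)² = 7.111
te_E = (7 + 4·11 + 15)/6 = 66/6 = 11; σ²_E = ((15−7)/6)² = 1.778
te_F = (3 + 4·5 + 13)/6 = 36/6 = 6; σ²_F = ((13−3)/6)² = 2.778
te_G = (1 + 4·3 + 11)/6 = 24/6 = 4; σ²_G = ((11−1)/6)² = 2.778
te_H = (7 + 4·12 + 17)/6 = 72/6 = 12; σ²_H = ((17−7)/6)² = 2.778
te_I = (2 + 4·3 + 10)/6 = 24/6 = 4; σ²_I = ((10−2)/6)² = 1.778

Forward pass:
ES_A = 0; EF_A = 8
ES_B = 0; EF_B = 12
ES_C = 0; EF_C = 6
ES_D = 8; EF_D = 8+11 = 19
ES_E = 8; EF_E = 8+11 = 19
ES_F = 6; EF_F = 6+6 = 12
ES_G = 8; EF_G = 8+4 = 12
ES_H = 8; EF_H = 8+12 = 20
ES_I = max(EF_B=12, EF_C=6, EF_D=19, EF_E=19, EF_F=12, EF_G=12, EF_H=20) = 20; EF_I = 20+4 = 24
Expected project duration μ = 24 days. Critical path: A → H → I.

Variance along critical path = 11.111 + 2.778 + 1.778 = 15.667; σ = √15.667 = 3.958 days.
Z = (20 − 24) / 3.958 = -1.011
P(T ≤ 20) = Φ(-1.011) ≈ 0.156

0.156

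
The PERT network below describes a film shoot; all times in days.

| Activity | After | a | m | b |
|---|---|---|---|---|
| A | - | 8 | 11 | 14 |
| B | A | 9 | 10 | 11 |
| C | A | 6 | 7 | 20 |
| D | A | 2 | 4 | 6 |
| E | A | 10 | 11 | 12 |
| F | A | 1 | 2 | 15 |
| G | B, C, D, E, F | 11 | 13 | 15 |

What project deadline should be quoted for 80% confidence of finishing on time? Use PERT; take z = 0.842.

36.1 days

te_A = (8 + 4·11 + 14)/6 = 66/6 = 11; σ²_A = ((14−8)/6)² = 1.000
te_B = (9 + 4·10 + 11)/6 = 60/6 = 10; σ²_B = ((11−9)/6)² = 0.111
te_C = (6 + 4·7 + 20)/6 = 54/6 = 9; σ²_C = ((20−6)/6)² = 5.444
te_D = (2 + 4·4 + 6)/6 = 24/6 = 4; σ²_D = ((6−2)/6)² = 0.444
te_E = (10 + 4·11 + 12)/6 = 66/6 = 11; σ²_E = ((12−10)/6)² = 0.111
te_F = (1 + 4·2 + 15)/6 = 24/6 = 4; σ²_F = ((15−1)/6)² = 5.444
te_G = (11 + 4·13 + 15)/6 = 78/6 = 13; σ²_G = ((15−11)/6)² = 0.444

Forward pass:
ES_A = 0; EF_A = 11
ES_B = 11; EF_B = 11+10 = 21
ES_C = 11; EF_C = 11+9 = 20
ES_D = 11; EF_D = 11+4 = 15
ES_E = 11; EF_E = 11+11 = 22
ES_F = 11; EF_F = 11+4 = 15
ES_G = max(EF_B=21, EF_C=20, EF_D=15, EF_E=22, EF_F=15) = 22; EF_G = 22+13 = 35
Expected project duration μ = 35 days. Critical path: A → E → G.

Variance along critical path = 1.000 + 0.111 + 0.444 = 1.556; σ = 1.247 days.
D = μ + z·σ = 35 + 0.842·1.247 = 36.1 days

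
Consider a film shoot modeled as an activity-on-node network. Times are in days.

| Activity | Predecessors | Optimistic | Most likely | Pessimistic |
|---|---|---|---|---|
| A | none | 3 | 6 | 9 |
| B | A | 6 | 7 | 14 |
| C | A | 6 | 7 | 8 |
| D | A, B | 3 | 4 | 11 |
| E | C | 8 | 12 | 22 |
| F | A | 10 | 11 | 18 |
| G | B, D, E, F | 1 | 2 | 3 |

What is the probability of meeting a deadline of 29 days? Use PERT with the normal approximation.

0.651

te_A = (3 + 4·6 + 9)/6 = 36/6 = 6; σ²_A = ((9−3)/6)² = 1.000
te_B = (6 + 4·7 + 14)/6 = 48/6 = 8; σ²_B = ((14−6)/6)² = 1.778
te_C = (6 + 4·7 + 8)/6 = 42/6 = 7; σ²_C = ((8−6)/6)² = 0.111
te_D = (3 + 4·4 + 11)/6 = 30/6 = 5; σ²_D = ((11−3)/6)² = 1.778
te_E = (8 + 4·12 + 22)/6 = 78/6 = 13; σ²_E = ((22−8)/6)² = 5.444
te_F = (10 + 4·11 + 18)/6 = 72/6 = 12; σ²_F = ((18−10)/6)² = 1.778
te_G = (1 + 4·2 + 3)/6 = 12/6 = 2; σ²_G = ((3−1)/6)² = 0.111

Forward pass:
ES_A = 0; EF_A = 6
ES_B = 6; EF_B = 6+8 = 14
ES_C = 6; EF_C = 6+7 = 13
ES_D = max(EF_A=6, EF_B=14) = 14; EF_D = 14+5 = 19
ES_E = 13; EF_E = 13+13 = 26
ES_F = 6; EF_F = 6+12 = 18
ES_G = max(EF_B=14, EF_D=19, EF_E=26, EF_F=18) = 26; EF_G = 26+2 = 28
Expected project duration μ = 28 days. Critical path: A → C → E → G.

Variance along critical path = 1.000 + 0.111 + 5.444 + 0.111 = 6.667; σ = √6.667 = 2.582 days.
Z = (29 − 28) / 2.582 = 0.387
P(T ≤ 29) = Φ(0.387) ≈ 0.651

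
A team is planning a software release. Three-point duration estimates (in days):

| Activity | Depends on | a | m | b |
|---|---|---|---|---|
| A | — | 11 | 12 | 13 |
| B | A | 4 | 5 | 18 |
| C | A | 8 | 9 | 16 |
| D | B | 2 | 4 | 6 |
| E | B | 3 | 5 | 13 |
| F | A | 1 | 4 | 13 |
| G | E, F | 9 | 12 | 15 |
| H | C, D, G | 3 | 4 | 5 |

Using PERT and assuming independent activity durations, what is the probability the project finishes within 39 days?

te_A = (11 + 4·12 + 13)/6 = 72/6 = 12; σ²_A = ((13−11)/6)² = 0.111
te_B = (4 + 4·5 + 18)/6 = 42/6 = 7; σ²_B = ((18−4)/6)² = 5.444
te_C = (8 + 4·9 + 16)/6 = 60/6 = 10; σ²_C = ((16−8)/6)² = 1.778
te_D = (2 + 4·4 + 6)/6 = 24/6 = 4; σ²_D = ((6−2)/6)² = 0.444
te_E = (3 + 4·5 + 13)/6 = 36/6 = 6; σ²_E = ((13−3)/6)² = 2.778
te_F = (1 + 4·4 + 13)/6 = 30/6 = 5; σ²_F = ((13−1)/6)² = 4.000
te_G = (9 + 4·12 + 15)/6 = 72/6 = 12; σ²_G = ((15−9)/6)² = 1.000
te_H = (3 + 4·4 + 5)/6 = 24/6 = 4; σ²_H = ((5−3)/6)² = 0.111

Forward pass:
ES_A = 0; EF_A = 12
ES_B = 12; EF_B = 12+7 = 19
ES_C = 12; EF_C = 12+10 = 22
ES_D = 19; EF_D = 19+4 = 23
ES_E = 19; EF_E = 19+6 = 25
ES_F = 12; EF_F = 12+5 = 17
ES_G = max(EF_E=25, EF_F=17) = 25; EF_G = 25+12 = 37
ES_H = max(EF_C=22, EF_D=23, EF_G=37) = 37; EF_H = 37+4 = 41
Expected project duration μ = 41 days. Critical path: A → B → E → G → H.

Variance along critical path = 0.111 + 5.444 + 2.778 + 1.000 + 0.111 = 9.444; σ = √9.444 = 3.073 days.
Z = (39 − 41) / 3.073 = -0.651
P(T ≤ 39) = Φ(-0.651) ≈ 0.258

0.258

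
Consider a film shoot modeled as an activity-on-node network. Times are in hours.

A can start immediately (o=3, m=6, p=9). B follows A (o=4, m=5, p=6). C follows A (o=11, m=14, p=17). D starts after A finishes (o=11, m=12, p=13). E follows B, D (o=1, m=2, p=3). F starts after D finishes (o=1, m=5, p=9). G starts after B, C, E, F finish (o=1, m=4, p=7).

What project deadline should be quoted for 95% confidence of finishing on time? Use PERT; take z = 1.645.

te_A = (3 + 4·6 + 9)/6 = 36/6 = 6; σ²_A = ((9−3)/6)² = 1.000
te_B = (4 + 4·5 + 6)/6 = 30/6 = 5; σ²_B = ((6−4)/6)² = 0.111
te_C = (11 + 4·14 + 17)/6 = 84/6 = 14; σ²_C = ((17−11)/6)² = 1.000
te_D = (11 + 4·12 + 13)/6 = 72/6 = 12; σ²_D = ((13−11)/6)² = 0.111
te_E = (1 + 4·2 + 3)/6 = 12/6 = 2; σ²_E = ((3−1)/6)² = 0.111
te_F = (1 + 4·5 + 9)/6 = 30/6 = 5; σ²_F = ((9−1)/6)² = 1.778
te_G = (1 + 4·4 + 7)/6 = 24/6 = 4; σ²_G = ((7−1)/6)² = 1.000

Forward pass:
ES_A = 0; EF_A = 6
ES_B = 6; EF_B = 6+5 = 11
ES_C = 6; EF_C = 6+14 = 20
ES_D = 6; EF_D = 6+12 = 18
ES_E = max(EF_B=11, EF_D=18) = 18; EF_E = 18+2 = 20
ES_F = 18; EF_F = 18+5 = 23
ES_G = max(EF_B=11, EF_C=20, EF_E=20, EF_F=23) = 23; EF_G = 23+4 = 27
Expected project duration μ = 27 hours. Critical path: A → D → F → G.

Variance along critical path = 1.000 + 0.111 + 1.778 + 1.000 = 3.889; σ = 1.972 hours.
D = μ + z·σ = 27 + 1.645·1.972 = 30.2 hours

30.2 hours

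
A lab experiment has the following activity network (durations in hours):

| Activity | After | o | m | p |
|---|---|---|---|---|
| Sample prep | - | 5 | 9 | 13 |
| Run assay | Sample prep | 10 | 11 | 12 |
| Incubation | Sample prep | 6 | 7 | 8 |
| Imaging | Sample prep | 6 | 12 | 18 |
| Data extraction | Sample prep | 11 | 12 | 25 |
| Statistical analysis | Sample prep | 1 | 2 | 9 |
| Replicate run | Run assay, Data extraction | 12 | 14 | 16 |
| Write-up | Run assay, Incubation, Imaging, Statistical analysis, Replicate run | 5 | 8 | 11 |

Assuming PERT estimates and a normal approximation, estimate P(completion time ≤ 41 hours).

0.087

te_Sample prep = (5 + 4·9 + 13)/6 = 54/6 = 9; σ²_Sample prep = ((13−5)/6)² = 1.778
te_Run assay = (10 + 4·11 + 12)/6 = 66/6 = 11; σ²_Run assay = ((12−10)/6)² = 0.111
te_Incubation = (6 + 4·7 + 8)/6 = 42/6 = 7; σ²_Incubation = ((8−6)/6)² = 0.111
te_Imaging = (6 + 4·12 + 18)/6 = 72/6 = 12; σ²_Imaging = ((18−6)/6)² = 4.000
te_Data extraction = (11 + 4·12 + 25)/6 = 84/6 = 14; σ²_Data extraction = ((25−11)/6)² = 5.444
te_Statistical analysis = (1 + 4·2 + 9)/6 = 18/6 = 3; σ²_Statistical analysis = ((9−1)/6)² = 1.778
te_Replicate run = (12 + 4·14 + 16)/6 = 84/6 = 14; σ²_Replicate run = ((16−12)/6)² = 0.444
te_Write-up = (5 + 4·8 + 11)/6 = 48/6 = 8; σ²_Write-up = ((11−5)/6)² = 1.000

Forward pass:
ES_Sample prep = 0; EF_Sample prep = 9
ES_Run assay = 9; EF_Run assay = 9+11 = 20
ES_Incubation = 9; EF_Incubation = 9+7 = 16
ES_Imaging = 9; EF_Imaging = 9+12 = 21
ES_Data extraction = 9; EF_Data extraction = 9+14 = 23
ES_Statistical analysis = 9; EF_Statistical analysis = 9+3 = 12
ES_Replicate run = max(EF_Run assay=20, EF_Data extraction=23) = 23; EF_Replicate run = 23+14 = 37
ES_Write-up = max(EF_Run assay=20, EF_Incubation=16, EF_Imaging=21, EF_Statistical analysis=12, EF_Replicate run=37) = 37; EF_Write-up = 37+8 = 45
Expected project duration μ = 45 hours. Critical path: Sample prep → Data extraction → Replicate run → Write-up.

Variance along critical path = 1.778 + 5.444 + 0.444 + 1.000 = 8.667; σ = √8.667 = 2.944 hours.
Z = (41 − 45) / 2.944 = -1.359
P(T ≤ 41) = Φ(-1.359) ≈ 0.087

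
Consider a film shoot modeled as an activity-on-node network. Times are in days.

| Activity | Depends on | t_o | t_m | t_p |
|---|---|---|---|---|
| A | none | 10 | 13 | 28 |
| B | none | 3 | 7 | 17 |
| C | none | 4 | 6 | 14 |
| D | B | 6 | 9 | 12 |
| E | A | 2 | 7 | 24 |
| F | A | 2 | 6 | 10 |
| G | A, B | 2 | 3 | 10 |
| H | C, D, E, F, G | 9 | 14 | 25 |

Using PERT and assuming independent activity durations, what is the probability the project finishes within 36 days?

te_A = (10 + 4·13 + 28)/6 = 90/6 = 15; σ²_A = ((28−10)/6)² = 9.000
te_B = (3 + 4·7 + 17)/6 = 48/6 = 8; σ²_B = ((17−3)/6)² = 5.444
te_C = (4 + 4·6 + 14)/6 = 42/6 = 7; σ²_C = ((14−4)/6)² = 2.778
te_D = (6 + 4·9 + 12)/6 = 54/6 = 9; σ²_D = ((12−6)/6)² = 1.000
te_E = (2 + 4·7 + 24)/6 = 54/6 = 9; σ²_E = ((24−2)/6)² = 13.444
te_F = (2 + 4·6 + 10)/6 = 36/6 = 6; σ²_F = ((10−2)/6)² = 1.778
te_G = (2 + 4·3 + 10)/6 = 24/6 = 4; σ²_G = ((10−2)/6)² = 1.778
te_H = (9 + 4·14 + 25)/6 = 90/6 = 15; σ²_H = ((25−9)/6)² = 7.111

Forward pass:
ES_A = 0; EF_A = 15
ES_B = 0; EF_B = 8
ES_C = 0; EF_C = 7
ES_D = 8; EF_D = 8+9 = 17
ES_E = 15; EF_E = 15+9 = 24
ES_F = 15; EF_F = 15+6 = 21
ES_G = max(EF_A=15, EF_B=8) = 15; EF_G = 15+4 = 19
ES_H = max(EF_C=7, EF_D=17, EF_E=24, EF_F=21, EF_G=19) = 24; EF_H = 24+15 = 39
Expected project duration μ = 39 days. Critical path: A → E → H.

Variance along critical path = 9.000 + 13.444 + 7.111 = 29.556; σ = √29.556 = 5.437 days.
Z = (36 − 39) / 5.437 = -0.552
P(T ≤ 36) = Φ(-0.552) ≈ 0.291

0.291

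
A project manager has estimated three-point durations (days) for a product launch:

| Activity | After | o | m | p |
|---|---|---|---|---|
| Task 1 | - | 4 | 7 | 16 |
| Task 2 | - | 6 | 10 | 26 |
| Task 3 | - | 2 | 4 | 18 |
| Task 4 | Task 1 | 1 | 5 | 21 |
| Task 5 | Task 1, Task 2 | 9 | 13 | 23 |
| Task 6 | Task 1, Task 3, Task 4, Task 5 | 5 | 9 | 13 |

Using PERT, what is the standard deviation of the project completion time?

4.28 days

te_Task 1 = (4 + 4·7 + 16)/6 = 48/6 = 8; σ²_Task 1 = ((16−4)/6)² = 4.000
te_Task 2 = (6 + 4·10 + 26)/6 = 72/6 = 12; σ²_Task 2 = ((26−6)/6)² = 11.111
te_Task 3 = (2 + 4·4 + 18)/6 = 36/6 = 6; σ²_Task 3 = ((18−2)/6)² = 7.111
te_Task 4 = (1 + 4·5 + 21)/6 = 42/6 = 7; σ²_Task 4 = ((21−1)/6)² = 11.111
te_Task 5 = (9 + 4·13 + 23)/6 = 84/6 = 14; σ²_Task 5 = ((23−9)/6)² = 5.444
te_Task 6 = (5 + 4·9 + 13)/6 = 54/6 = 9; σ²_Task 6 = ((13−5)/6)² = 1.778

Forward pass:
ES_Task 1 = 0; EF_Task 1 = 8
ES_Task 2 = 0; EF_Task 2 = 12
ES_Task 3 = 0; EF_Task 3 = 6
ES_Task 4 = 8; EF_Task 4 = 8+7 = 15
ES_Task 5 = max(EF_Task 1=8, EF_Task 2=12) = 12; EF_Task 5 = 12+14 = 26
ES_Task 6 = max(EF_Task 1=8, EF_Task 3=6, EF_Task 4=15, EF_Task 5=26) = 26; EF_Task 6 = 26+9 = 35
Expected project duration μ = 35 days. Critical path: Task 2 → Task 5 → Task 6.

Variance along critical path = 11.111 + 5.444 + 1.778 = 18.333
σ = √18.333 = 4.282 days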